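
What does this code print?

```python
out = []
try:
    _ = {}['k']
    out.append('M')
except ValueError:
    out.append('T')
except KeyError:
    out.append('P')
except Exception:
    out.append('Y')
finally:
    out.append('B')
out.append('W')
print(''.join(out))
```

Execution trace: 'P' (except KeyError) → 'B' (finally) → 'W' (after the try/except). Output: PBW

Answer: PBW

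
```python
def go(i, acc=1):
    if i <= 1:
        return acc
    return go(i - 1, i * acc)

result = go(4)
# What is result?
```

Accumulator trace (n, acc): (4, 1) -> (3, 4) -> (2, 12) -> (1, 24) -> return 24

Answer: 24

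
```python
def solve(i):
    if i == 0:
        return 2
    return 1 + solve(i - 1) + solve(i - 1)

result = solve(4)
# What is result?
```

solve(i) = 1 + 2·solve(i-1), solve(0)=2. Closed form: (2+1)·2^4 - 1 = 47.

Answer: 47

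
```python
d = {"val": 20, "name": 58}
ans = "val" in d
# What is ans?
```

Trace:
`d = {"val": 20, "name": 58}` → d = {'val': 20, 'name': 58}
`ans = "val" in d` → ans = True
So ans = True

Answer: True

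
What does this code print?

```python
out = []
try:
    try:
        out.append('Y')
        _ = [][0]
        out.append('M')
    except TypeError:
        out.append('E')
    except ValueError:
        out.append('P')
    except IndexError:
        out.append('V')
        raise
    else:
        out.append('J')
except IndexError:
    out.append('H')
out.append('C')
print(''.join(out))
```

Execution trace: 'Y' (inner try body) → 'V' (inner except IndexError) → 'H' (outer except IndexError) → 'C' (after the try/except). Output: YVHC

Answer: YVHC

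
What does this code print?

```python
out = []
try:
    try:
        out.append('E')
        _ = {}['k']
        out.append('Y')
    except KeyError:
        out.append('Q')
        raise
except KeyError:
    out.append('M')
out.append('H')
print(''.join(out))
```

Execution trace: 'E' (inner try body) → 'Q' (inner except KeyError) → 'M' (outer except KeyError) → 'H' (after the try/except). Output: EQMH

Answer: EQMH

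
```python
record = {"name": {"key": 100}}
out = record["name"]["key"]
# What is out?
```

Trace:
`record = {"name": {"key": 100}}` → record = {'name': {'key': 100}}
`out = record["name"]["key"]` → out = 100
So out = 100

Answer: 100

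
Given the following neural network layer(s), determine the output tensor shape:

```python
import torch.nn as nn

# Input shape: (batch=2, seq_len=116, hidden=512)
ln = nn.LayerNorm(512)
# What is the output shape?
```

Input: (2, 116, 512) -> Output: (2, 116, 512)

Answer: (2, 116, 512)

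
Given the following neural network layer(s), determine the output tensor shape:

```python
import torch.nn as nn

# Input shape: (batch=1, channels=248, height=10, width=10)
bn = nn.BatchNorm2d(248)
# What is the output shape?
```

Input: (1, 248, 10, 10) -> Output: (1, 248, 10, 10)

Answer: (1, 248, 10, 10)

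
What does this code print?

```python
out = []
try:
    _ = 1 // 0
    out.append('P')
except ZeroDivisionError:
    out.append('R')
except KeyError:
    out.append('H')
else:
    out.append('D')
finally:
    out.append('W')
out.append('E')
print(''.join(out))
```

Execution trace: 'R' (except ZeroDivisionError) → 'W' (finally) → 'E' (after the try/except). Output: RWE

Answer: RWE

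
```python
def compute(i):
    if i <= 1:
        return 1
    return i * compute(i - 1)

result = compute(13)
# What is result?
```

compute(13) = 13 * 12 * 11 * 10 * 9 * 8 * 7 * 6 * 5 * 4 * 3 * 2 * 1 = 6227020800

Answer: 6227020800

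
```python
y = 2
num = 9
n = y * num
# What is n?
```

Trace:
`y = 2` → y = 2
`num = 9` → num = 9
`n = y * num` → n = 18
So n = 18

Answer: 18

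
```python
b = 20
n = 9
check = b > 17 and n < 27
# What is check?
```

Trace:
`b = 20` → b = 20
`n = 9` → n = 9
`check = b > 17 and n < 27` → check = True
So check = True

Answer: True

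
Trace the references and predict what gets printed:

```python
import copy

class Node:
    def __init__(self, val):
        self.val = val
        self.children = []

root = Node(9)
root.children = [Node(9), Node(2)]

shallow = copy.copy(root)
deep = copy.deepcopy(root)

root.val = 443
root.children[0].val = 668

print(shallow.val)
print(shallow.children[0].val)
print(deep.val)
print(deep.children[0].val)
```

Key concept: deep copy with custom objects.
Step by step:
`root = Node(9)` → root = Node(val=9, children=[])
`root.children = [Node(9), Node(2)]` → root = Node(val=9, children=[Node(val=9, children=[]), Node(val=2, children=[])])
`shallow = copy.copy(root)` → shallow = Node(val=9, children=[Node(val=9, children=[]), Node(val=2, children=[])])
`deep = copy.deepcopy(root)` → deep = Node(val=9, children=[Node(val=9, children=[]), Node(val=2, children=[])])
`root.val = 443` → root = Node(val=443, children=[Node(val=9, children=[]), Node(val=2, children=[])])
`root.children[0].val = 668` → root = Node(val=443, children=[Node(val=668, children=[]), Node(val=2, children=[])]); shallow = Node(val=9, children=[Node(val=668, children=[]), Node(val=2, children=[])])
`print(shallow.val)` → prints 9
`print(shallow.children[0].val)` → prints 668
`print(deep.val)` → prints 9
`print(deep.children[0].val)` → prints 9

Answer:
9
668
9
9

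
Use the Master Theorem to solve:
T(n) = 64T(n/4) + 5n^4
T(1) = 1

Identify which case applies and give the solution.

a=64, b=4, f(n)=5n^4. log_4(64) = 3. Since c=4 > 3 and the regularity condition holds (64(n/4)^4 = (64/4^4)n^4 with 64/4^4 < 1), Case 3 applies: T(n) = Θ(f(n)) = O(n^4).

Answer: O(n^4) - Case 3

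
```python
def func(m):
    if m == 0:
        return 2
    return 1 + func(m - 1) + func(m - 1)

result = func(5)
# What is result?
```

func(m) = 1 + 2·func(m-1), func(0)=2. Closed form: (2+1)·2^5 - 1 = 95.

Answer: 95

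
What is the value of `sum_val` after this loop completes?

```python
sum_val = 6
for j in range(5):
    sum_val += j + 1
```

Start at 6, add 1 to 5 = 21
`sum_val` takes the values: 6 → 7 → 9 → 12 → 16 → 21

Answer: 21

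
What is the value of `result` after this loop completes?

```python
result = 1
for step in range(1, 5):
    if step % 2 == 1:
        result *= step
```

Product of odd numbers 1 to 4
`result` takes the values: 1 → 3

Answer: 3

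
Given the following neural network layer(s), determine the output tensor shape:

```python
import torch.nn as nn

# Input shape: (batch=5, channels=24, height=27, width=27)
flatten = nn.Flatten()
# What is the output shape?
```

Input: (5, 24, 27, 27) -> Output: (5, 17496)

Answer: (5, 17496)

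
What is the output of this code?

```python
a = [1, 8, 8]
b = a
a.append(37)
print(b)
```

Key concept: basic list aliasing.
Step by step:
`a = [1, 8, 8]` → a = [1, 8, 8]
`b = a` → b = [1, 8, 8] (same object as a)
`a.append(37)` → a = [1, 8, 8, 37] (same object as b); b = [1, 8, 8, 37] (same object as a)
`print(b)` → prints [1, 8, 8, 37]

Answer: [1, 8, 8, 37]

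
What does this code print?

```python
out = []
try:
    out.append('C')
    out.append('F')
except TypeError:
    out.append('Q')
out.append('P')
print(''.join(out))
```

Execution trace: 'C' (try body) → 'F' (try body, no exception) → 'P' (after the try/except). Output: CFP

Answer: CFP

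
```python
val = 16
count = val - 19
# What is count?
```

Trace:
`val = 16` → val = 16
`count = val - 19` → count = -3
So count = -3

Answer: -3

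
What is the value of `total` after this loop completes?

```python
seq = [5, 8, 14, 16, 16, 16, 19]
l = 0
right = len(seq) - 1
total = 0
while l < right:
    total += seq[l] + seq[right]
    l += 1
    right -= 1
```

Sum of pairs from ends
`total` takes the values: 0 → 24 → 48 → 78

Answer: 78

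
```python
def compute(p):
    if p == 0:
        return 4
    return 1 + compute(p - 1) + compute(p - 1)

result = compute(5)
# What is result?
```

compute(p) = 1 + 2·compute(p-1), compute(0)=4. Closed form: (4+1)·2^5 - 1 = 159.

Answer: 159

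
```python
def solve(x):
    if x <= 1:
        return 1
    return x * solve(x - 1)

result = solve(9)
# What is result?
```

solve(9) = 9 * 8 * 7 * 6 * 5 * 4 * 3 * 2 * 1 = 362880

Answer: 362880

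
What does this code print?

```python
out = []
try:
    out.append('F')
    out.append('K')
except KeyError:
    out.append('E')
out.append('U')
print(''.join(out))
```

Execution trace: 'F' (try body) → 'K' (try body, no exception) → 'U' (after the try/except). Output: FKU

Answer: FKU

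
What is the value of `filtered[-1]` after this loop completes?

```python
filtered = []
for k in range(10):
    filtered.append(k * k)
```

Last element of squares 0 to 9
`filtered` takes the values: [] → [0] → [0, 1] → [0, 1, 4] → [0, 1, 4, 9] → [0, 1, 4, 9, 16] → [0, 1, 4, 9, 16, 25] → [0, 1, 4, 9, 16, 25, 36] → [0, 1, 4, 9, 16, 25, 36, 49] → [0, 1, 4, 9, 16, 25, 36, 49, 64] → [0, 1, 4, 9, 16, 25, 36, 49, 64, 81]
So `filtered[-1]` = 81

Answer: 81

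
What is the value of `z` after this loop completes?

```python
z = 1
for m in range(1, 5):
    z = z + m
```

Start at 1, add 1 through 4
`z` takes the values: 1 → 2 → 4 → 7 → 11

Answer: 11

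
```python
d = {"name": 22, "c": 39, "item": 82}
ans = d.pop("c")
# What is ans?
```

Trace:
`d = {"name": 22, "c": 39, "item": 82}` → d = {'name': 22, 'c': 39, 'item': 82}
`ans = d.pop("c")` → d = {'name': 22, 'item': 82}; ans = 39
So ans = 39

Answer: 39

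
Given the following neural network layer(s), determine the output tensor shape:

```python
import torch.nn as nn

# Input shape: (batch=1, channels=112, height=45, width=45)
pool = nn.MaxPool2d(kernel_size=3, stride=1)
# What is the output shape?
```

Input: (1, 112, 45, 45) -> Output: (1, 112, 43, 43)

Answer: (1, 112, 43, 43)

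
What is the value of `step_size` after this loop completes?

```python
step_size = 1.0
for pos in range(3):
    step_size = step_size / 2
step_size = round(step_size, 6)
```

Halving LR 3 times: 1 / 2^3
`step_size` takes the values: 1.0 → 0.5 → 0.25 → 0.125

Answer: 0.125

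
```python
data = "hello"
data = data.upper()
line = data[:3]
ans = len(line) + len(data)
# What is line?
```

Trace:
`data = "hello"` → data = 'hello'
`data = data.upper()` → data = 'HELLO'
`line = data[:3]` → line = 'HEL'
`ans = len(line) + len(data)` → ans = 8
So line = 'HEL'

Answer: 'HEL'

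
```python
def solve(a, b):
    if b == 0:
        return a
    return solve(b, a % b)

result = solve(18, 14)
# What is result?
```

solve(18, 14) -> solve(14, 4) -> solve(4, 2) -> solve(2, 0) -> 2

Answer: 2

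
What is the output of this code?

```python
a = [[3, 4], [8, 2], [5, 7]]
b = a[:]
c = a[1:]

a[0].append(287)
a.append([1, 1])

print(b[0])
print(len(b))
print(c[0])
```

Key concept: slice with nested mutation.
Step by step:
`a = [[3, 4], [8, 2], [5, 7]]` → a = [[3, 4], [8, 2], [5, 7]]
`b = a[:]` → b = [[3, 4], [8, 2], [5, 7]]
`c = a[1:]` → c = [[8, 2], [5, 7]]
`a[0].append(287)` → a = [[3, 4, 287], [8, 2], [5, 7]]; b = [[3, 4, 287], [8, 2], [5, 7]]
`a.append([1, 1])` → a = [[3, 4, 287], [8, 2], [5, 7], [1, 1]]
`print(b[0])` → prints [3, 4, 287]
`print(len(b))` → prints 3
`print(c[0])` → prints [8, 2]

Answer:
[3, 4, 287]
3
[8, 2]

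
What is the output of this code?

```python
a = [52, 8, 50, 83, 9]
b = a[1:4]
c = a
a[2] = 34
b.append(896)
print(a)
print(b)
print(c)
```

Key concept: slice vs alias.
Step by step:
`a = [52, 8, 50, 83, 9]` → a = [52, 8, 50, 83, 9]
`b = a[1:4]` → b = [8, 50, 83]
`c = a` → c = [52, 8, 50, 83, 9] (same object as a)
`a[2] = 34` → a = [52, 8, 34, 83, 9] (same object as c); c = [52, 8, 34, 83, 9] (same object as a)
`b.append(896)` → b = [8, 50, 83, 896]
`print(a)` → prints [52, 8, 34, 83, 9]
`print(b)` → prints [8, 50, 83, 896]
`print(c)` → prints [52, 8, 34, 83, 9]

Answer:
[52, 8, 34, 83, 9]
[8, 50, 83, 896]
[52, 8, 34, 83, 9]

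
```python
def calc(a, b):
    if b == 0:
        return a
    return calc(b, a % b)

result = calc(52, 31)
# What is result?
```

calc(52, 31) -> calc(31, 21) -> calc(21, 10) -> calc(10, 1) -> calc(1, 0) -> 1

Answer: 1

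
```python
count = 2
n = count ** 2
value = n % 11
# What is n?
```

Trace:
`count = 2` → count = 2
`n = count ** 2` → n = 4
`value = n % 11` → value = 4
So n = 4

Answer: 4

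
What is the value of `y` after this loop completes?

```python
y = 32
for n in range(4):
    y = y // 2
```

Halve 4 times: 32 // 2^4 = 2
`y` takes the values: 32 → 16 → 8 → 4 → 2

Answer: 2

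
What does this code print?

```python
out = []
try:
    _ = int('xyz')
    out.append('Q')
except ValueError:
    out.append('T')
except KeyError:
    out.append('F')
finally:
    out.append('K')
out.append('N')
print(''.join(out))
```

Execution trace: 'T' (except ValueError) → 'K' (finally) → 'N' (after the try/except). Output: TKN

Answer: TKN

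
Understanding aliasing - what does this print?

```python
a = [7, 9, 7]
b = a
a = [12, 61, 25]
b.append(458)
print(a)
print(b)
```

Key concept: rebinding vs mutation: a is rebound to a new list, b still points at the original.
Step by step:
`a = [7, 9, 7]` → a = [7, 9, 7]
`b = a` → b = [7, 9, 7] (same object as a)
`a = [12, 61, 25]` → a = [12, 61, 25]
`b.append(458)` → b = [7, 9, 7, 458]
`print(a)` → prints [12, 61, 25]
`print(b)` → prints [7, 9, 7, 458]

Answer:
[12, 61, 25]
[7, 9, 7, 458]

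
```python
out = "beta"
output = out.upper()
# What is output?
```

Trace:
`out = "beta"` → out = 'beta'
`output = out.upper()` → output = 'BETA'
So output = 'BETA'

Answer: 'BETA'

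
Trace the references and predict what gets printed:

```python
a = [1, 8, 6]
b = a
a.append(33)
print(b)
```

Key concept: basic list aliasing.
Step by step:
`a = [1, 8, 6]` → a = [1, 8, 6]
`b = a` → b = [1, 8, 6] (same object as a)
`a.append(33)` → a = [1, 8, 6, 33] (same object as b); b = [1, 8, 6, 33] (same object as a)
`print(b)` → prints [1, 8, 6, 33]

Answer: [1, 8, 6, 33]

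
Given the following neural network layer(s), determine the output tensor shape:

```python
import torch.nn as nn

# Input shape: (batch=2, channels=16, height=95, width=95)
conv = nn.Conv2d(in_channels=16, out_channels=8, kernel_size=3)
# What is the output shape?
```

Input: (2, 16, 95, 95) -> Output: (2, 8, 93, 93)

Answer: (2, 8, 93, 93)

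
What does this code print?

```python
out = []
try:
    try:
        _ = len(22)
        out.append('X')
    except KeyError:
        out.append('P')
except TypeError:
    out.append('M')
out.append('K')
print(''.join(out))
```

Execution trace: 'M' (outer except TypeError) → 'K' (after the try/except). Output: MK

Answer: MK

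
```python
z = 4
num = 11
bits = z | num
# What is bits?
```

Trace:
`z = 4` → z = 4
`num = 11` → num = 11
`bits = z | num` → bits = 15
So bits = 15

Answer: 15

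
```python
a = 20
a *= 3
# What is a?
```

Trace:
`a = 20` → a = 20
`a *= 3` → a = 60
So a = 60

Answer: 60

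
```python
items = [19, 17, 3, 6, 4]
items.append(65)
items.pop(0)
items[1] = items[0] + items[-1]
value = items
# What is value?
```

Trace:
`items = [19, 17, 3, 6, 4]` → items = [19, 17, 3, 6, 4]
`items.append(65)` → items = [19, 17, 3, 6, 4, 65]
`items.pop(0)` → items = [17, 3, 6, 4, 65]
`items[1] = items[0] + items[-1]` → items = [17, 82, 6, 4, 65]
`value = items` → value = [17, 82, 6, 4, 65]
So value = [17, 82, 6, 4, 65]

Answer: [17, 82, 6, 4, 65]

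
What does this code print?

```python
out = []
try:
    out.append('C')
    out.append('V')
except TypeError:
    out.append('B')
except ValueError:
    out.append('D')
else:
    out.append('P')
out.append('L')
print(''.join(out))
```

Execution trace: 'C' (try body) → 'V' (try body, no exception) → 'P' (else) → 'L' (after the try/except). Output: CVPL

Answer: CVPL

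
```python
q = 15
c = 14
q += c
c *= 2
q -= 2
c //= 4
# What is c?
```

Trace:
`q = 15` → q = 15
`c = 14` → c = 14
`q += c` → q = 29
`c *= 2` → c = 28
`q -= 2` → q = 27
`c //= 4` → c = 7
So c = 7

Answer: 7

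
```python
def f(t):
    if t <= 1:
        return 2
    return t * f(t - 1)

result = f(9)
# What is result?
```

f(9) = 9 * 8 * 7 * 6 * 5 * 4 * 3 * 2 * 2 = 725760

Answer: 725760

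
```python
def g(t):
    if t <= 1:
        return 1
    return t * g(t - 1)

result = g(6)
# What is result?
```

g(6) = 6 * 5 * 4 * 3 * 2 * 1 = 720

Answer: 720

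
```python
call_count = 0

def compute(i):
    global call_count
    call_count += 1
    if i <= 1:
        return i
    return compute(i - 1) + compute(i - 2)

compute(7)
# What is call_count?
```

Calls(i) = 1 + Calls(i-1) + Calls(i-2); Calls(0)=Calls(1)=1. For i=7 this gives 41.

Answer: 41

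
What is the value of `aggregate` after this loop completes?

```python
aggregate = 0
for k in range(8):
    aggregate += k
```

Sum of 0 to 7 = 28
`aggregate` takes the values: 0 → 1 → 3 → 6 → 10 → 15 → 21 → 28

Answer: 28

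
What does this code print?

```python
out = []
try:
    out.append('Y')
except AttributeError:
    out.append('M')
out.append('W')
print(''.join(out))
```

Execution trace: 'Y' (try body, no exception) → 'W' (after the try/except). Output: YW

Answer: YW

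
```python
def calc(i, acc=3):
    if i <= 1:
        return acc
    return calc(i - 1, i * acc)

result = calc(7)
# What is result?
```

Accumulator trace (n, acc): (7, 3) -> (6, 21) -> (5, 126) -> (4, 630) -> (3, 2520) -> (2, 7560) -> (1, 15120) -> return 15120

Answer: 15120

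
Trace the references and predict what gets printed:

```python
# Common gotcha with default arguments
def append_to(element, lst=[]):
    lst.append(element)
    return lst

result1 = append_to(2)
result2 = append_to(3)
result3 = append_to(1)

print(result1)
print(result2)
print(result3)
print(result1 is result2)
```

Key concept: mutable default argument gotcha.
Step by step:
`result1 = append_to(2)` → result1 = [2]
`result2 = append_to(3)` → result1 = [2, 3] (same object as result2); result2 = [2, 3] (same object as result1)
`result3 = append_to(1)` → result1 = [2, 3, 1] (same object as result2, result3); result2 = [2, 3, 1] (same object as result1, result3); result3 = [2, 3, 1] (same object as result1, result2)
`print(result1)` → prints [2, 3, 1]
`print(result2)` → prints [2, 3, 1]
`print(result3)` → prints [2, 3, 1]
`print(result1 is result2)` → prints True

Answer:
[2, 3, 1]
[2, 3, 1]
[2, 3, 1]
True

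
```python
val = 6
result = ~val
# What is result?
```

Trace:
`val = 6` → val = 6
`result = ~val` → result = -7
So result = -7

Answer: -7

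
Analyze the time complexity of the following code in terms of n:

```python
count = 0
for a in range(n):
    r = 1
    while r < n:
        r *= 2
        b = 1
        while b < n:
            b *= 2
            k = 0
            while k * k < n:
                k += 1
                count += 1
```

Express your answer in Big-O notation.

Each loop level contributes: n × log n × log n × √n. Multiplying the contributions gives O(n√n log² n).

Answer: O(n√n log² n)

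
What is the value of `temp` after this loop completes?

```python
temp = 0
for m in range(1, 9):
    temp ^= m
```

XOR of 1 to 8
`temp` takes the values: 0 → 1 → 3 → 0 → 4 → 1 → 7 → 0 → 8

Answer: 8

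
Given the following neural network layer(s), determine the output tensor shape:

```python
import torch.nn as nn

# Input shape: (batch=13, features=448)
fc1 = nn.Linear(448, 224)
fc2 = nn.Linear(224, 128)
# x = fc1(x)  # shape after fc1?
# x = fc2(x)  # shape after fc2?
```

Input: (13, 448) -> after fc1: (13, 224) -> Output: (13, 128)

Answer: (13, 128)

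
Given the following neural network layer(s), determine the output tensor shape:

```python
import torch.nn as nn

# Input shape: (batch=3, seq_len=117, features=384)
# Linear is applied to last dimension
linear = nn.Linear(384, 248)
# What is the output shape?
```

Input: (3, 117, 384) -> Output: (3, 117, 248)

Answer: (3, 117, 248)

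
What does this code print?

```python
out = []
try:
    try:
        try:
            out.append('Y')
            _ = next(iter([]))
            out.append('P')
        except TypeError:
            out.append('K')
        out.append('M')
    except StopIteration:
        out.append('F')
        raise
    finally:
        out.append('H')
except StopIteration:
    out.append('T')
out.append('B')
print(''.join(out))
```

Execution trace: 'Y' (inner try body) → 'F' (except StopIteration) → 'H' (finally) → 'T' (outer except StopIteration) → 'B' (after the try/except). Output: YFHTB

Answer: YFHTB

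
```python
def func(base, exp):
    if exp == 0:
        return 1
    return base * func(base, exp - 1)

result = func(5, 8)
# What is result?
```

func(5, 8) = 5 * 5 * 5 * 5 * 5 * 5 * 5 * 5 = 390625

Answer: 390625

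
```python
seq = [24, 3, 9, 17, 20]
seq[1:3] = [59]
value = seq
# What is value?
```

Trace:
`seq = [24, 3, 9, 17, 20]` → seq = [24, 3, 9, 17, 20]
`seq[1:3] = [59]` → seq = [24, 59, 17, 20]
`value = seq` → value = [24, 59, 17, 20]
So value = [24, 59, 17, 20]

Answer: [24, 59, 17, 20]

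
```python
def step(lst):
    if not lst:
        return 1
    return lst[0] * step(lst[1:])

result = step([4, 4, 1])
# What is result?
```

Product over [4, 4, 1] = 4 * 4 * 1 = 16

Answer: 16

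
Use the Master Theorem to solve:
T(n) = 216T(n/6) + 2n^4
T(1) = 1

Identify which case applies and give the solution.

a=216, b=6, f(n)=2n^4. log_6(216) = 3. Since c=4 > 3 and the regularity condition holds (216(n/6)^4 = (216/6^4)n^4 with 216/6^4 < 1), Case 3 applies: T(n) = Θ(f(n)) = O(n^4).

Answer: O(n^4) - Case 3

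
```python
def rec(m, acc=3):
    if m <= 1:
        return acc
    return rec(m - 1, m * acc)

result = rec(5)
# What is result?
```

Accumulator trace (n, acc): (5, 3) -> (4, 15) -> (3, 60) -> (2, 180) -> (1, 360) -> return 360

Answer: 360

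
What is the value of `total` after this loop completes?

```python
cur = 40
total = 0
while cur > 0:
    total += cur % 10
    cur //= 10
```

Sum digits of 40
`total` takes the values: 0 → 4

Answer: 4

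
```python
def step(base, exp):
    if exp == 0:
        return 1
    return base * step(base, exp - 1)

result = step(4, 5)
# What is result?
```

step(4, 5) = 4 * 4 * 4 * 4 * 4 = 1024

Answer: 1024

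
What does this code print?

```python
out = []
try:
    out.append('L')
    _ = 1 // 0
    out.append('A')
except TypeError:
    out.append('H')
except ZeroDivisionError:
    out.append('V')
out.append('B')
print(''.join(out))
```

Execution trace: 'L' (try body) → 'V' (except ZeroDivisionError) → 'B' (after the try/except). Output: LVB

Answer: LVB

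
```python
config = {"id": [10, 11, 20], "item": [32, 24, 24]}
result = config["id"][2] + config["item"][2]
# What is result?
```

Trace:
`config = {"id": [10, 11, 20], "item": [32, 24, 24]}` → config = {'id': [10, 11, 20], 'item': [32, 24, 24]}
`result = config["id"][2] + config["item"][2]` → result = 44
So result = 44

Answer: 44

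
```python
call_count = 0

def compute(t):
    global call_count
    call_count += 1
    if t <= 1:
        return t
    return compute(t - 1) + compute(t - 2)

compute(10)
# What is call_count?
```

Calls(t) = 1 + Calls(t-1) + Calls(t-2); Calls(0)=Calls(1)=1. For t=10 this gives 177.

Answer: 177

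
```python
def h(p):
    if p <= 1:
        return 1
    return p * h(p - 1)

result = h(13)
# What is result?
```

h(13) = 13 * 12 * 11 * 10 * 9 * 8 * 7 * 6 * 5 * 4 * 3 * 2 * 1 = 6227020800

Answer: 6227020800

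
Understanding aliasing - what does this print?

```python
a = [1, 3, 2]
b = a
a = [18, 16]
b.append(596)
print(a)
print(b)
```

Key concept: rebinding vs mutation: a is rebound to a new list, b still points at the original.
Step by step:
`a = [1, 3, 2]` → a = [1, 3, 2]
`b = a` → b = [1, 3, 2] (same object as a)
`a = [18, 16]` → a = [18, 16]
`b.append(596)` → b = [1, 3, 2, 596]
`print(a)` → prints [18, 16]
`print(b)` → prints [1, 3, 2, 596]

Answer:
[18, 16]
[1, 3, 2, 596]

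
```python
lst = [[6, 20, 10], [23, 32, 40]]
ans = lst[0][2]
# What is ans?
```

Trace:
`lst = [[6, 20, 10], [23, 32, 40]]` → lst = [[6, 20, 10], [23, 32, 40]]
`ans = lst[0][2]` → ans = 10
So ans = 10

Answer: 10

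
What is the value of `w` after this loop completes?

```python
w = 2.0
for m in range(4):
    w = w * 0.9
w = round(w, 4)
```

Exponential decay: 2.0 * 0.9^4
`w` takes the values: 2.0 → 1.8 → 1.62 → 1.458 → 1.3122

Answer: 1.3122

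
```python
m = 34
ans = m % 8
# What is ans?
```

Trace:
`m = 34` → m = 34
`ans = m % 8` → ans = 2
So ans = 2

Answer: 2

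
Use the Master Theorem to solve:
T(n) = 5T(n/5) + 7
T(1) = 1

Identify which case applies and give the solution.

a=5, b=5, f(n)=7. log_5(5) = 1. Since c=0 < 1, Case 1 applies: T(n) = Θ(n^log_b(a)) = O(n).

Answer: O(n) - Case 1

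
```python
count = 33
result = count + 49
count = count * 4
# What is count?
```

Trace:
`count = 33` → count = 33
`result = count + 49` → result = 82
`count = count * 4` → count = 132
So count = 132

Answer: 132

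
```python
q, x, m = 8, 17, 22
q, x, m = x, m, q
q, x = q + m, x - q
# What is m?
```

Trace:
`q, x, m = 8, 17, 22` → q = 8; x = 17; m = 22
`q, x, m = x, m, q` → q = 17; x = 22; m = 8
`q, x = q + m, x - q` → q = 25; x = 5
So m = 8

Answer: 8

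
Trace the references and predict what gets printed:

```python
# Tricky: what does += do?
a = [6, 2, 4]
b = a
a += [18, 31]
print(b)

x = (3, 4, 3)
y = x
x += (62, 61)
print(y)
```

Key concept: += behavior differs for mutable vs immutable.
Step by step:
`a = [6, 2, 4]` → a = [6, 2, 4]
`b = a` → b = [6, 2, 4] (same object as a)
`a += [18, 31]` → a = [6, 2, 4, 18, 31] (same object as b); b = [6, 2, 4, 18, 31] (same object as a)
`print(b)` → prints [6, 2, 4, 18, 31]
`x = (3, 4, 3)` → x = (3, 4, 3)
`y = x` → y = (3, 4, 3)
`x += (62, 61)` → x = (3, 4, 3, 62, 61)
`print(y)` → prints (3, 4, 3)

Answer:
[6, 2, 4, 18, 31]
(3, 4, 3)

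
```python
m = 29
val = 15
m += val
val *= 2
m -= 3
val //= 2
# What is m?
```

Trace:
`m = 29` → m = 29
`val = 15` → val = 15
`m += val` → m = 44
`val *= 2` → val = 30
`m -= 3` → m = 41
`val //= 2` → val = 15
So m = 41

Answer: 41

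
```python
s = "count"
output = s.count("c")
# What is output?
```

Trace:
`s = "count"` → s = 'count'
`output = s.count("c")` → output = 1
So output = 1

Answer: 1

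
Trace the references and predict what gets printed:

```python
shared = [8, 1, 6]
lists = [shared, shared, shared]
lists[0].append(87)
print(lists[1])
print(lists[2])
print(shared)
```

Key concept: list of same reference.
Step by step:
`shared = [8, 1, 6]` → shared = [8, 1, 6]
`lists = [shared, shared, shared]` → lists = [[8, 1, 6], [8, 1, 6], [8, 1, 6]]
`lists[0].append(87)` → shared = [8, 1, 6, 87]; lists = [[8, 1, 6, 87], [8, 1, 6, 87], [8, 1, 6, 87]]
`print(lists[1])` → prints [8, 1, 6, 87]
`print(lists[2])` → prints [8, 1, 6, 87]
`print(shared)` → prints [8, 1, 6, 87]

Answer:
[8, 1, 6, 87]
[8, 1, 6, 87]
[8, 1, 6, 87]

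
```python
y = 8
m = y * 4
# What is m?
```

Trace:
`y = 8` → y = 8
`m = y * 4` → m = 32
So m = 32

Answer: 32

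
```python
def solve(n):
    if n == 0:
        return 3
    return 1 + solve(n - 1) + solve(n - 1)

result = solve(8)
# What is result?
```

solve(n) = 1 + 2·solve(n-1), solve(0)=3. Closed form: (3+1)·2^8 - 1 = 1023.

Answer: 1023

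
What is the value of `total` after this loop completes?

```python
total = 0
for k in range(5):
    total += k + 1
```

Start at 0, add 1 to 5 = 15
`total` takes the values: 0 → 1 → 3 → 6 → 10 → 15

Answer: 15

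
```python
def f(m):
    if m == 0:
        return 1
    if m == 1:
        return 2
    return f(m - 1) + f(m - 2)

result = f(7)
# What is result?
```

Build up from base cases: f(0)=1, f(1)=2, f(2)=3, f(3)=5, f(4)=8, f(5)=13, f(6)=21, ..., f(7)=34

Answer: 34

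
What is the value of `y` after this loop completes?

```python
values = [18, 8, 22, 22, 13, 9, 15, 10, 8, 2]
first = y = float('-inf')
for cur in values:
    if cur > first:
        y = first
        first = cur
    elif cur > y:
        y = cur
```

Second largest (with repeats) in [18, 8, 22, 22, 13, 9, 15, 10, 8, 2]
`y` takes the values: -inf → 8 → 18 → 22

Answer: 22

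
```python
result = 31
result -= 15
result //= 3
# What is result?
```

Trace:
`result = 31` → result = 31
`result -= 15` → result = 16
`result //= 3` → result = 5
So result = 5

Answer: 5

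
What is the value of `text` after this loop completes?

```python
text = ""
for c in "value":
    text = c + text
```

Reverse 'value'
`text` takes the values: "" → "v" → "av" → "lav" → "ulav" → "eulav"

Answer: "eulav"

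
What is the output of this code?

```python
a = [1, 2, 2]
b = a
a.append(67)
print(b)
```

Key concept: basic list aliasing.
Step by step:
`a = [1, 2, 2]` → a = [1, 2, 2]
`b = a` → b = [1, 2, 2] (same object as a)
`a.append(67)` → a = [1, 2, 2, 67] (same object as b); b = [1, 2, 2, 67] (same object as a)
`print(b)` → prints [1, 2, 2, 67]

Answer: [1, 2, 2, 67]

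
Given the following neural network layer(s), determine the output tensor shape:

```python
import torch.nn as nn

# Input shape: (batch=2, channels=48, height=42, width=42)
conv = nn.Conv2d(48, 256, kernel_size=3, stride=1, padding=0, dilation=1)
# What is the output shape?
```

Input: (2, 48, 42, 42) -> Output: (2, 256, 40, 40)

Answer: (2, 256, 40, 40)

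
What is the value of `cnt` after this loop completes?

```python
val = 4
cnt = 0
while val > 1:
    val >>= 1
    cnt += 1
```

Count right shifts until 1
`cnt` takes the values: 0 → 1 → 2

Answer: 2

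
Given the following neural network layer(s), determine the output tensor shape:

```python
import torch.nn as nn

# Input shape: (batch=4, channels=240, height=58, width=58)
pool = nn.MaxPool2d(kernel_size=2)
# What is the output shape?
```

Input: (4, 240, 58, 58) -> Output: (4, 240, 29, 29)

Answer: (4, 240, 29, 29)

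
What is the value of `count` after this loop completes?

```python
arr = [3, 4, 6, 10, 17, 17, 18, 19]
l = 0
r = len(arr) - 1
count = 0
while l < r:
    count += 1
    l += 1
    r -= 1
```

Iterations until pointers meet (list length 8)
`count` takes the values: 0 → 1 → 2 → 3 → 4

Answer: 4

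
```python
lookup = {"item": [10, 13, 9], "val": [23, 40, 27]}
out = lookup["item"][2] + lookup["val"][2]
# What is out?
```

Trace:
`lookup = {"item": [10, 13, 9], "val": [23, 40, 27]}` → lookup = {'item': [10, 13, 9], 'val': [23, 40, 27]}
`out = lookup["item"][2] + lookup["val"][2]` → out = 36
So out = 36

Answer: 36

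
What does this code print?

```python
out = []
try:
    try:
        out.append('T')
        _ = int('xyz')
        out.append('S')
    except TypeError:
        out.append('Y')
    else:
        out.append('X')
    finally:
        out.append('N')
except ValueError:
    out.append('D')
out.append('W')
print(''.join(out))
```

Execution trace: 'T' (try body) → 'N' (finally) → 'D' (outer except ValueError) → 'W' (after the try/except). Output: TNDW

Answer: TNDW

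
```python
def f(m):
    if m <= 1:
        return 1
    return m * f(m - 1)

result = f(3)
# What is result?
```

f(3) = 3 * 2 * 1 = 6

Answer: 6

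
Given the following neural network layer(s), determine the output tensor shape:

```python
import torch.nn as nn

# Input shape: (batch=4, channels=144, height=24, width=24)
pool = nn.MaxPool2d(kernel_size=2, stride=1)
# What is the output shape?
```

Input: (4, 144, 24, 24) -> Output: (4, 144, 23, 23)

Answer: (4, 144, 23, 23)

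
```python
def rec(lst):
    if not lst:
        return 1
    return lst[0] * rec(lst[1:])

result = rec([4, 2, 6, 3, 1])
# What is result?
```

Product over [4, 2, 6, 3, 1] = 4 * 2 * 6 * 3 * 1 = 144

Answer: 144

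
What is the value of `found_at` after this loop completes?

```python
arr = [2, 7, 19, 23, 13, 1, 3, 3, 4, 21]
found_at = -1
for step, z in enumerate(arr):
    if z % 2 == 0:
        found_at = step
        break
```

First even number index in [2, 7, 19, 23, 13, 1, 3, 3, 4, 21]
`found_at` takes the values: -1 → 0

Answer: 0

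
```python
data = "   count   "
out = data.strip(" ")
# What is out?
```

Trace:
`data = "   count   "` → data = '   count   '
`out = data.strip(" ")` → out = 'count'
So out = 'count'

Answer: 'count'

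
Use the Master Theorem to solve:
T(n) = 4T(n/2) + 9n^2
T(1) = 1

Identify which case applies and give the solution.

a=4, b=2, f(n)=9n^2. log_2(4) = 2. Since c=2 = 2, Case 2 applies: T(n) = Θ(n^log_b(a) · log n) = O(n^2 log n).

Answer: O(n^2 log n) - Case 2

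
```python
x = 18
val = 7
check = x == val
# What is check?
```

Trace:
`x = 18` → x = 18
`val = 7` → val = 7
`check = x == val` → check = False
So check = False

Answer: False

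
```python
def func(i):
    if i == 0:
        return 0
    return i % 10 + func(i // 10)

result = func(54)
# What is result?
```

Sum of digits of 54: 4 + 5 = 9

Answer: 9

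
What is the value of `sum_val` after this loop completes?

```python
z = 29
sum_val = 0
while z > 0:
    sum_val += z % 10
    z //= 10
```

Sum digits of 29
`sum_val` takes the values: 0 → 9 → 11

Answer: 11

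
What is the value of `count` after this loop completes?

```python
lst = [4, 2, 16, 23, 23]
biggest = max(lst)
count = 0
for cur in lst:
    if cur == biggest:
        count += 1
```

Count of max value 23 in [4, 2, 16, 23, 23]
`count` takes the values: 0 → 1 → 2

Answer: 2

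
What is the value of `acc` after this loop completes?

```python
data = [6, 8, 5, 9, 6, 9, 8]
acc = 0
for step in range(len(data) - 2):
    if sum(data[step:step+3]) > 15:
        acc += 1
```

Count windows with sum > 15
`acc` takes the values: 0 → 1 → 2 → 3 → 4 → 5

Answer: 5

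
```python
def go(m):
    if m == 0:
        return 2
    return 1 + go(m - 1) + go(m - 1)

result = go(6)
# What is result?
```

go(m) = 1 + 2·go(m-1), go(0)=2. Closed form: (2+1)·2^6 - 1 = 191.

Answer: 191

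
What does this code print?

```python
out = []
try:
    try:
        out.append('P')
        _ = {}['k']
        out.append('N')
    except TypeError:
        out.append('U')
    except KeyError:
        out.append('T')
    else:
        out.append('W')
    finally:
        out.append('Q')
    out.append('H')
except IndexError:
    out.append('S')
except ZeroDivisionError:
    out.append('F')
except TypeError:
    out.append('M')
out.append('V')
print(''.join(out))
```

Execution trace: 'P' (inner try body) → 'T' (inner except KeyError) → 'Q' (inner finally) → 'H' (try body, no exception) → 'V' (after the try/except). Output: PTQHV

Answer: PTQHV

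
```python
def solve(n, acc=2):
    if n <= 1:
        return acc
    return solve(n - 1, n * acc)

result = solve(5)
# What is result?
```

Accumulator trace (n, acc): (5, 2) -> (4, 10) -> (3, 40) -> (2, 120) -> (1, 240) -> return 240

Answer: 240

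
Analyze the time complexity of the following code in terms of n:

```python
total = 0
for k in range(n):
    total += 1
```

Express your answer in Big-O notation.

Each loop level contributes: n. Multiplying the contributions gives O(n).

Answer: O(n)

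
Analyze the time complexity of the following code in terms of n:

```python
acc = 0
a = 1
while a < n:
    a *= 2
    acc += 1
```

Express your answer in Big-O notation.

Each loop level contributes: log n. Multiplying the contributions gives O(log n).

Answer: O(log n)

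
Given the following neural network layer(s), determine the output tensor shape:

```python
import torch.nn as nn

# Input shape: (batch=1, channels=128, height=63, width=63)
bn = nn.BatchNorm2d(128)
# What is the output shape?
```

Input: (1, 128, 63, 63) -> Output: (1, 128, 63, 63)

Answer: (1, 128, 63, 63)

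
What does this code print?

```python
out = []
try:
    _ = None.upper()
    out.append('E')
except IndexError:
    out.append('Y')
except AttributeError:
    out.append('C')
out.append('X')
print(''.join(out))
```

Execution trace: 'C' (except AttributeError) → 'X' (after the try/except). Output: CX

Answer: CX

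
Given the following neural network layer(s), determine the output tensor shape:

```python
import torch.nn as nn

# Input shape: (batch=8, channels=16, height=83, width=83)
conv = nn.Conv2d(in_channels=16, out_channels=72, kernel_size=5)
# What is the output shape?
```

Input: (8, 16, 83, 83) -> Output: (8, 72, 79, 79)

Answer: (8, 72, 79, 79)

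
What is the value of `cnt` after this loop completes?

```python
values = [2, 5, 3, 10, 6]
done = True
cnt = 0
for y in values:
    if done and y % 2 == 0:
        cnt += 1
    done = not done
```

Count even values at even positions
`cnt` takes the values: 0 → 1 → 2

Answer: 2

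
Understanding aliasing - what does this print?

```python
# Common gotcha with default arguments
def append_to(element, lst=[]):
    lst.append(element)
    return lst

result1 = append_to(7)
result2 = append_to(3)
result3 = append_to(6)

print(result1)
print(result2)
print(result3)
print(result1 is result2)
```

Key concept: mutable default argument gotcha.
Step by step:
`result1 = append_to(7)` → result1 = [7]
`result2 = append_to(3)` → result1 = [7, 3] (same object as result2); result2 = [7, 3] (same object as result1)
`result3 = append_to(6)` → result1 = [7, 3, 6] (same object as result2, result3); result2 = [7, 3, 6] (same object as result1, result3); result3 = [7, 3, 6] (same object as result1, result2)
`print(result1)` → prints [7, 3, 6]
`print(result2)` → prints [7, 3, 6]
`print(result3)` → prints [7, 3, 6]
`print(result1 is result2)` → prints True

Answer:
[7, 3, 6]
[7, 3, 6]
[7, 3, 6]
True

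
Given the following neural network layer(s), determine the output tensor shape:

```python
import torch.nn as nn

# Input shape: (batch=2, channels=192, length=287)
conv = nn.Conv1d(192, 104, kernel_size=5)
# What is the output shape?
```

Input: (2, 192, 287) -> Output: (2, 104, 283)

Answer: (2, 104, 283)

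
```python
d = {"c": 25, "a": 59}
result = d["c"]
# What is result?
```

Trace:
`d = {"c": 25, "a": 59}` → d = {'c': 25, 'a': 59}
`result = d["c"]` → result = 25
So result = 25

Answer: 25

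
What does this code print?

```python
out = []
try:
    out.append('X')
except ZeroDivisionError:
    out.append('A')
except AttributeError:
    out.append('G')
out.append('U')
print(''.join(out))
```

Execution trace: 'X' (try body, no exception) → 'U' (after the try/except). Output: XU

Answer: XU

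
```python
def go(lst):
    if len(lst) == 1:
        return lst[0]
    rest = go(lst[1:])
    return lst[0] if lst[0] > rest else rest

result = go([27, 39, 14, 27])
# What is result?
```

Recursive max over [27, 39, 14, 27] = 39

Answer: 39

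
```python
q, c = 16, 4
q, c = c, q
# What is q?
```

Trace:
`q, c = 16, 4` → q = 16; c = 4
`q, c = c, q` → q = 4; c = 16
So q = 4

Answer: 4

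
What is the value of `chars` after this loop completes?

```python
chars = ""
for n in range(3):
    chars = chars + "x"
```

Repeat 'x' 3 times
`chars` takes the values: "" → "x" → "xx" → "xxx"

Answer: "xxx"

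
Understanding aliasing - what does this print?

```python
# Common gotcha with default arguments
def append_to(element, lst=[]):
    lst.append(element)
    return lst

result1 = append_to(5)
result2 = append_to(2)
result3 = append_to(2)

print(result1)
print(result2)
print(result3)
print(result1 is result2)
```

Key concept: mutable default argument gotcha.
Step by step:
`result1 = append_to(5)` → result1 = [5]
`result2 = append_to(2)` → result1 = [5, 2] (same object as result2); result2 = [5, 2] (same object as result1)
`result3 = append_to(2)` → result1 = [5, 2, 2] (same object as result2, result3); result2 = [5, 2, 2] (same object as result1, result3); result3 = [5, 2, 2] (same object as result1, result2)
`print(result1)` → prints [5, 2, 2]
`print(result2)` → prints [5, 2, 2]
`print(result3)` → prints [5, 2, 2]
`print(result1 is result2)` → prints True

Answer:
[5, 2, 2]
[5, 2, 2]
[5, 2, 2]
True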